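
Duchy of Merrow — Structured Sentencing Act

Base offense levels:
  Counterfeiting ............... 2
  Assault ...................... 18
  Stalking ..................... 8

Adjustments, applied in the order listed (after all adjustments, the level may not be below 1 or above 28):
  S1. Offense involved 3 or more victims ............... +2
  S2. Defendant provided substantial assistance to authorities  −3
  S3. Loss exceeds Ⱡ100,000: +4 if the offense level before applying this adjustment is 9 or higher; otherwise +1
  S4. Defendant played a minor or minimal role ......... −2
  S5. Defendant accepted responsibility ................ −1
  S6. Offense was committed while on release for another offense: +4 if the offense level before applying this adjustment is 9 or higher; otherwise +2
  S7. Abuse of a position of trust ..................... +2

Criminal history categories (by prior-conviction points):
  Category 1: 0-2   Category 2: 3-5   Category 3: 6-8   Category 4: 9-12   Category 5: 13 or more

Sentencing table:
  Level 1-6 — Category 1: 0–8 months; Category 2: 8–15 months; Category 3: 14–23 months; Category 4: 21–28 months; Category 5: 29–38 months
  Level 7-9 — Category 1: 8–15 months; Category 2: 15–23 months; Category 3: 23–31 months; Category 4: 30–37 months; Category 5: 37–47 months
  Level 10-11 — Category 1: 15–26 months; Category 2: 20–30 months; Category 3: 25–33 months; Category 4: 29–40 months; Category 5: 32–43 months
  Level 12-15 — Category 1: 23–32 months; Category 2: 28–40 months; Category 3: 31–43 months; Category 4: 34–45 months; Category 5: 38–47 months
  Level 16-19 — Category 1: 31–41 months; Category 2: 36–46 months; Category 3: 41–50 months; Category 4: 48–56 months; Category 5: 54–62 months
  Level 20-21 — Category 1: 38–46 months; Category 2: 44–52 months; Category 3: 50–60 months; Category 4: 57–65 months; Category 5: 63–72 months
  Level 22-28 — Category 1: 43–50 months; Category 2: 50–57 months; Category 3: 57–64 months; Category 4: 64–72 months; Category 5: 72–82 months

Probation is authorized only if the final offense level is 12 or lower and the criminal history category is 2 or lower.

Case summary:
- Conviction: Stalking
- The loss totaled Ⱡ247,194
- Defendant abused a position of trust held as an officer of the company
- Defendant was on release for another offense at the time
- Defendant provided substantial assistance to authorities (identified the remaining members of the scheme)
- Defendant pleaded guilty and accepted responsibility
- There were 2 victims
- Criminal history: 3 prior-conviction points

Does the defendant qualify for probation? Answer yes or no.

Base offense level for stalking: 8.
S1 does not apply.
S2 applies: 8 − 3 = 5.
S3 applies (level before this adjustment is 5 < 9, so +1): 5 + 1 = 6.
S5 applies: 6 − 1 = 5.
S6 applies (level before this adjustment is 5 < 9, so +2): 5 + 2 = 7.
S7 applies: 7 + 2 = 9.
Final offense level: 9.
Criminal history: 3 prior points → Category 2 (3-5).
Level 9 falls in the 7-9 band.
Grid: Level 7-9 × Category 2 = 15-23 months.
Probation check: level 9 ≤ 12 and category 2 ≤ 2 → eligible.

Yes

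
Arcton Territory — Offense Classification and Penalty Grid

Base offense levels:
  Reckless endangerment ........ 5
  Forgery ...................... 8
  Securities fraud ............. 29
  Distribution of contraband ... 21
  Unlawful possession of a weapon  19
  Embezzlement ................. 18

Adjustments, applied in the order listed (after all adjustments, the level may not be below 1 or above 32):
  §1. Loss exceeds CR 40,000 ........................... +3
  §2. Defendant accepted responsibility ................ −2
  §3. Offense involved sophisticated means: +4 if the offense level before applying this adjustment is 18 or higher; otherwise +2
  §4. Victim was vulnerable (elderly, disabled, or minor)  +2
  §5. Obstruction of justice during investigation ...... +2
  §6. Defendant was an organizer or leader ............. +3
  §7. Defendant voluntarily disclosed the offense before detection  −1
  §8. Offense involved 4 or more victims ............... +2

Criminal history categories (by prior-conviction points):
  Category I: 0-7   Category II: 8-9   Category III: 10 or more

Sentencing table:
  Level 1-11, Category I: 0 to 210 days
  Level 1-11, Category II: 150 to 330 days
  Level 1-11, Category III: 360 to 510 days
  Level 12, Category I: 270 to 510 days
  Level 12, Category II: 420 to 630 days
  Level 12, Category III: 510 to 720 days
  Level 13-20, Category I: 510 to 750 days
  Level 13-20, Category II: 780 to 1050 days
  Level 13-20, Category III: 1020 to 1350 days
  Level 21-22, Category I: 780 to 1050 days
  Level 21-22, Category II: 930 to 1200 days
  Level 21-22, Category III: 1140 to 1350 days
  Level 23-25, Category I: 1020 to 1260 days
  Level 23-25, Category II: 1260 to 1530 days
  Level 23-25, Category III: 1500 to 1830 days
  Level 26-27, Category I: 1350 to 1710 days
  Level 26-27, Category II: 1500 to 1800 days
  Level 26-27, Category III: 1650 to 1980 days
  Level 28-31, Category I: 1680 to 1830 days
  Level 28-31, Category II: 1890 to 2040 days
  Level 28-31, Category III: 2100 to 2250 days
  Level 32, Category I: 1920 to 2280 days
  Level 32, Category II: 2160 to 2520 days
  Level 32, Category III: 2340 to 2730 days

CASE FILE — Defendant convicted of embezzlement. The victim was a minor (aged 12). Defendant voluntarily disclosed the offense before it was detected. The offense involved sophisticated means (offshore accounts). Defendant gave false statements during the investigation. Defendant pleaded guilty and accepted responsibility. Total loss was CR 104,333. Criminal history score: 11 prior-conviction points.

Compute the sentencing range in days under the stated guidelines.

Base offense level for embezzlement: 18.
§1 applies: 18 + 3 = 21.
§2 applies: 21 − 2 = 19.
§3 applies (level before this adjustment is 19 ≥ 18, so +4): 19 + 4 = 23.
§4 applies: 23 + 2 = 25.
§5 applies: 25 + 2 = 27.
§7 applies: 27 − 1 = 26.
Final offense level: 26.
Criminal history: 11 prior points → Category III (10+).
Level 26 falls in the 26-27 band.
Grid: Level 26-27 × Category III = 1650-1980 days.

1650-1980 days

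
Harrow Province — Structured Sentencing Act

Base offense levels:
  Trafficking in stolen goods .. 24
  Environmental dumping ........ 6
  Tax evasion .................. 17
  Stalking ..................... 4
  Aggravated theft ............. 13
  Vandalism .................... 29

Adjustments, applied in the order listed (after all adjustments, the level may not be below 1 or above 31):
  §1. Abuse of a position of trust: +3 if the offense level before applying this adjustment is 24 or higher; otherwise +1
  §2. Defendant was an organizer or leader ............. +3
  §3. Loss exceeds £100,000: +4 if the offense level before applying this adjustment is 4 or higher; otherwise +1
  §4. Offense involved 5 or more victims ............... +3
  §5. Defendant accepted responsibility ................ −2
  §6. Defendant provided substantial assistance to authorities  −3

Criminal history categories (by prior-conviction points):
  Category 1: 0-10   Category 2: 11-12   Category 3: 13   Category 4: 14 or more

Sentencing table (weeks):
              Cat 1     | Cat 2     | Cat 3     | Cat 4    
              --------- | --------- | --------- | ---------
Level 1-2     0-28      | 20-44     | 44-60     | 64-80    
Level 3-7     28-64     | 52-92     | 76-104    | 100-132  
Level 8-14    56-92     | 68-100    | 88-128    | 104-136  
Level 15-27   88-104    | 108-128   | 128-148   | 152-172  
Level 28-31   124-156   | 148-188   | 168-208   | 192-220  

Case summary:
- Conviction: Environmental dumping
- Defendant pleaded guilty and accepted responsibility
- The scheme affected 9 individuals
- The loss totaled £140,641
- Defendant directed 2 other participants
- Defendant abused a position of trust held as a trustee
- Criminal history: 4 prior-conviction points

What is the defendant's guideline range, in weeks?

88-104 weeks

Base offense level for environmental dumping: 6.
§1 applies (level before this adjustment is 6 < 24, so +1): 6 + 1 = 7.
§2 applies: 7 + 3 = 10.
§3 applies (level before this adjustment is 10 ≥ 4, so +4): 10 + 4 = 14.
§4 applies: 14 + 3 = 17.
§5 applies: 17 − 2 = 15.
§6 does not apply.
Final offense level: 15.
Criminal history: 4 prior points → Category 1 (0-10).
Level 15 falls in the 15-27 band.
Grid: Level 15-27 × Category 1 = 88-104 weeks.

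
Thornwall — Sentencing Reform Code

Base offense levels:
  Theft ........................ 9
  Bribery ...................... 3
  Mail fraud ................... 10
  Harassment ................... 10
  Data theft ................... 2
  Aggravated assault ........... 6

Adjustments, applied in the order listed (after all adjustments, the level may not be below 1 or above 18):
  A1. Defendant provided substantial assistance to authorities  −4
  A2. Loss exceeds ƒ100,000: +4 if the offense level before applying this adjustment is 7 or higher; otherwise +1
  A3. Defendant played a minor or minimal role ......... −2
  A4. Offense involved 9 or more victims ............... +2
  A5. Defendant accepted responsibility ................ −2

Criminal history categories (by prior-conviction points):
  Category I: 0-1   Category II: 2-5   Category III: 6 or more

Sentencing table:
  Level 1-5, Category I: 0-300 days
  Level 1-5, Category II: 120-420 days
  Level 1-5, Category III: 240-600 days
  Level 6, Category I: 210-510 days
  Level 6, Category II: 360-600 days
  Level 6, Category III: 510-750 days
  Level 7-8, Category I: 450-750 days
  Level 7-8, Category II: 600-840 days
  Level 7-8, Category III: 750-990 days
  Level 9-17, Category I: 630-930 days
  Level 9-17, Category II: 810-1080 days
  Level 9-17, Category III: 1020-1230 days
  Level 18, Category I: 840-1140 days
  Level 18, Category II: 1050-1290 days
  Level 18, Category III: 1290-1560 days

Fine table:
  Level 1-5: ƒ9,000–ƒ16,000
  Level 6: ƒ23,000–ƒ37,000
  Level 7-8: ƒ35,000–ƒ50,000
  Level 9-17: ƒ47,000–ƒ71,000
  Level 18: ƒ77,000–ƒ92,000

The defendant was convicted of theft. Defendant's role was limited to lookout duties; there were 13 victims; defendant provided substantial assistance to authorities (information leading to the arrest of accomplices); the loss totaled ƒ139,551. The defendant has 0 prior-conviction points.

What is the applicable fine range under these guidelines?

ƒ23,000–ƒ37,000

Base offense level for theft: 9.
A1 applies: 9 − 4 = 5.
A2 applies (level before this adjustment is 5 < 7, so +1): 5 + 1 = 6.
A3 applies: 6 − 2 = 4.
A4 applies: 4 + 2 = 6.
A5 does not apply.
Final offense level: 6.
Level 6 falls in the 6 band.
Fine table: Level 6 → ƒ23,000–ƒ37,000.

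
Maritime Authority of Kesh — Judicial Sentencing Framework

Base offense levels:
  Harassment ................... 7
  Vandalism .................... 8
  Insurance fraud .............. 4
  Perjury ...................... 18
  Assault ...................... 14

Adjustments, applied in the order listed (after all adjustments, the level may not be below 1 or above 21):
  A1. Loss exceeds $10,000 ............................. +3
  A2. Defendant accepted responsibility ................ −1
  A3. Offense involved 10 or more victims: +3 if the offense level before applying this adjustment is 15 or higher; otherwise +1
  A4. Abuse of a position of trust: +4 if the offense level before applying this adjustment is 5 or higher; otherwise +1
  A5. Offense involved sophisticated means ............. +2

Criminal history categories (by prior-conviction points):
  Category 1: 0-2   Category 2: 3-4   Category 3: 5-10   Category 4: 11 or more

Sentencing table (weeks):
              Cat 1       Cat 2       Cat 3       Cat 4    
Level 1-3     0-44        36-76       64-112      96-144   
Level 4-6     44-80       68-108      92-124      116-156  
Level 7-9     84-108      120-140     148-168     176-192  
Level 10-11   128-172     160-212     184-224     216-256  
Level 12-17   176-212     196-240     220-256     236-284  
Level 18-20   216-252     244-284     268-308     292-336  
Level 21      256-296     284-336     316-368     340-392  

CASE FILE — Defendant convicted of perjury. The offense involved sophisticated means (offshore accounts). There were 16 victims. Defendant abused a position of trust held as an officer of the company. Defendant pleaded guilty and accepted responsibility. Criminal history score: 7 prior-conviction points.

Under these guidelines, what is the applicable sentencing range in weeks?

316-368 weeks

Base offense level for perjury: 18.
A2 applies: 18 − 1 = 17.
A3 applies (level before this adjustment is 17 ≥ 15, so +3): 17 + 3 = 20.
A4 applies (level before this adjustment is 20 ≥ 5, so +4): 20 + 4 = 24.
A5 applies: 24 + 2 = 26.
Level 26 exceeds the maximum of 21; capped at 21.
Final offense level: 21.
Criminal history: 7 prior points → Category 3 (5-10).
Level 21 falls in the 21 band.
Grid: Level 21 × Category 3 = 316-368 weeks.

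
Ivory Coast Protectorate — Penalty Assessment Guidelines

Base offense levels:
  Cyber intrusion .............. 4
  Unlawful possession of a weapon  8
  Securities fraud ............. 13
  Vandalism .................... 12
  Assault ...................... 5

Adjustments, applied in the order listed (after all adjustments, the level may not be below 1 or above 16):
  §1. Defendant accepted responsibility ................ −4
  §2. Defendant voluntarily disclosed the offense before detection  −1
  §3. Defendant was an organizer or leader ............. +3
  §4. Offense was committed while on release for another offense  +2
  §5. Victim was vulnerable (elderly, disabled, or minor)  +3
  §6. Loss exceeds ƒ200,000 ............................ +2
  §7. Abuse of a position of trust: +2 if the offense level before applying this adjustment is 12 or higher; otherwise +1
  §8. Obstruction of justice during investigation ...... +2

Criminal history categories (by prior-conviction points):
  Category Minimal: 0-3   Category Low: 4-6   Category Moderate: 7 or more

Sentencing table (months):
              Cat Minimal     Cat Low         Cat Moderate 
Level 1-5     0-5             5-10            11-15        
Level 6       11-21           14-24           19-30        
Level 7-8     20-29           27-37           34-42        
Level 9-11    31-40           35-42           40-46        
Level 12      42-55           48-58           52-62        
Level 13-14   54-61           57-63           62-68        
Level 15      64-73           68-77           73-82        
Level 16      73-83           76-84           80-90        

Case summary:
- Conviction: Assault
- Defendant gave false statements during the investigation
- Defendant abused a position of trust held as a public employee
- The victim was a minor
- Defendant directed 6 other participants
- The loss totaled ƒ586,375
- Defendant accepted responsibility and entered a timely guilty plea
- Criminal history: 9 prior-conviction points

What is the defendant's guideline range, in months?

Base offense level for assault: 5.
§1 applies: 5 − 4 = 1.
§3 applies: 1 + 3 = 4.
§4 does not apply.
§5 applies: 4 + 3 = 7.
§6 applies: 7 + 2 = 9.
§7 applies (level before this adjustment is 9 < 12, so +1): 9 + 1 = 10.
§8 applies: 10 + 2 = 12.
Final offense level: 12.
Criminal history: 9 prior points → Category Moderate (7+).
Level 12 falls in the 12 band.
Grid: Level 12 × Category Moderate = 52-62 months.

52-62 months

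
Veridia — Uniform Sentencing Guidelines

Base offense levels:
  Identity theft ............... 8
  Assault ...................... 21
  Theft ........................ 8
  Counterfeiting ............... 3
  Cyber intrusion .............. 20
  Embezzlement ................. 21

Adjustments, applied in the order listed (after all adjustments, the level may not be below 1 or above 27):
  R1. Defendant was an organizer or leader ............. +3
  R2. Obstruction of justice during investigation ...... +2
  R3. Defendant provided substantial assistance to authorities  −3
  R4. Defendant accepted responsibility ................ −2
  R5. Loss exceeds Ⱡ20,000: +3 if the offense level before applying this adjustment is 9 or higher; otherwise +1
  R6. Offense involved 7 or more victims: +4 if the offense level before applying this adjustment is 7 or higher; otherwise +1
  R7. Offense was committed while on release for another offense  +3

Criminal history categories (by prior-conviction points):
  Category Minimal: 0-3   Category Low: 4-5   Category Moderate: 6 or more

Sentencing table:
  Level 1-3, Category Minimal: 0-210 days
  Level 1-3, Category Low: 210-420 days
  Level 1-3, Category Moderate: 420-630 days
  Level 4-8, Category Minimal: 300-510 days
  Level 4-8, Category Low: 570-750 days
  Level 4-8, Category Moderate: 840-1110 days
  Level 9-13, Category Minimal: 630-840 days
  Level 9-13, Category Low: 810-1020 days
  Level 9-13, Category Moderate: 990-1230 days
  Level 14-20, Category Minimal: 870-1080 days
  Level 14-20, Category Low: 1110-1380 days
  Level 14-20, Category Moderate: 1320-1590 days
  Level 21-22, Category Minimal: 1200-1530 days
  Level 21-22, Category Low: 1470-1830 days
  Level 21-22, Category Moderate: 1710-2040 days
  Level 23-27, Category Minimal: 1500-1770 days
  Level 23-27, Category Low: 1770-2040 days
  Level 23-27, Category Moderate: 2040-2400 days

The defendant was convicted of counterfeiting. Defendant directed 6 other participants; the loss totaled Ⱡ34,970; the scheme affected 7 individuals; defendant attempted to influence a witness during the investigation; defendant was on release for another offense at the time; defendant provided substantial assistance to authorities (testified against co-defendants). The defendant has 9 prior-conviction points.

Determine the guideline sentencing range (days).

990-1230 days

Base offense level for counterfeiting: 3.
R1 applies: 3 + 3 = 6.
R2 applies: 6 + 2 = 8.
R3 applies: 8 − 3 = 5.
R5 applies (level before this adjustment is 5 < 9, so +1): 5 + 1 = 6.
R6 applies (level before this adjustment is 6 < 7, so +1): 6 + 1 = 7.
R7 applies: 7 + 3 = 10.
Final offense level: 10.
Criminal history: 9 prior points → Category Moderate (6+).
Level 10 falls in the 9-13 band.
Grid: Level 9-13 × Category Moderate = 990-1230 days.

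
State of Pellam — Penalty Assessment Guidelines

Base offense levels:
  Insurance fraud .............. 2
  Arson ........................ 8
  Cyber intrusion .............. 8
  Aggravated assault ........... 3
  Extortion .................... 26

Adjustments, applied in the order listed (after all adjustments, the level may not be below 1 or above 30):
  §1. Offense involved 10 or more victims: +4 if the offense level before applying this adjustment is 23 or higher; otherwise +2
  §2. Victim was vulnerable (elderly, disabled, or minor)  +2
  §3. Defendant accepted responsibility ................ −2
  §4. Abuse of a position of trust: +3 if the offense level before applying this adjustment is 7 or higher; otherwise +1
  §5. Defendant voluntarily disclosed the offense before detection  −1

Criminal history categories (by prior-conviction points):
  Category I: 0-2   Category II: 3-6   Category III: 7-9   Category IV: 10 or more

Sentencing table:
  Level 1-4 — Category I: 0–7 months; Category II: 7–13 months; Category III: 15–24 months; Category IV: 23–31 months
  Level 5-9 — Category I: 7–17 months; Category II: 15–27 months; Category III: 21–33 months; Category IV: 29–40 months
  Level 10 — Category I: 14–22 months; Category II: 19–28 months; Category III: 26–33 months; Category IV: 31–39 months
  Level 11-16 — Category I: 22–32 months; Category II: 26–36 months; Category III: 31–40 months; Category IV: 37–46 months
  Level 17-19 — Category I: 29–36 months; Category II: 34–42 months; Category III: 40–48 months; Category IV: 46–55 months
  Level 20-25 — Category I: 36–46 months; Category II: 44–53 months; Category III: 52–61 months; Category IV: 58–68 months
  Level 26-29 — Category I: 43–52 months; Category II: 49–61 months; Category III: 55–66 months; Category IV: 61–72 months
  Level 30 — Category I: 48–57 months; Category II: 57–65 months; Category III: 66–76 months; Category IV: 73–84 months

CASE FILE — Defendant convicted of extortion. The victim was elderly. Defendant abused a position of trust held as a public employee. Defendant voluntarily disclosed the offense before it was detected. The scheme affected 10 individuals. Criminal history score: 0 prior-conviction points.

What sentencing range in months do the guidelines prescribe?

48-57 months

Base offense level for extortion: 26.
§1 applies (level before this adjustment is 26 ≥ 23, so +4): 26 + 4 = 30.
§2 applies: 30 + 2 = 32.
§4 applies (level before this adjustment is 32 ≥ 7, so +3): 32 + 3 = 35.
§5 applies: 35 − 1 = 34.
Level 34 exceeds the maximum of 30; capped at 30.
Final offense level: 30.
Criminal history: 0 prior points → Category I (0-2).
Level 30 falls in the 30 band.
Grid: Level 30 × Category I = 48-57 months.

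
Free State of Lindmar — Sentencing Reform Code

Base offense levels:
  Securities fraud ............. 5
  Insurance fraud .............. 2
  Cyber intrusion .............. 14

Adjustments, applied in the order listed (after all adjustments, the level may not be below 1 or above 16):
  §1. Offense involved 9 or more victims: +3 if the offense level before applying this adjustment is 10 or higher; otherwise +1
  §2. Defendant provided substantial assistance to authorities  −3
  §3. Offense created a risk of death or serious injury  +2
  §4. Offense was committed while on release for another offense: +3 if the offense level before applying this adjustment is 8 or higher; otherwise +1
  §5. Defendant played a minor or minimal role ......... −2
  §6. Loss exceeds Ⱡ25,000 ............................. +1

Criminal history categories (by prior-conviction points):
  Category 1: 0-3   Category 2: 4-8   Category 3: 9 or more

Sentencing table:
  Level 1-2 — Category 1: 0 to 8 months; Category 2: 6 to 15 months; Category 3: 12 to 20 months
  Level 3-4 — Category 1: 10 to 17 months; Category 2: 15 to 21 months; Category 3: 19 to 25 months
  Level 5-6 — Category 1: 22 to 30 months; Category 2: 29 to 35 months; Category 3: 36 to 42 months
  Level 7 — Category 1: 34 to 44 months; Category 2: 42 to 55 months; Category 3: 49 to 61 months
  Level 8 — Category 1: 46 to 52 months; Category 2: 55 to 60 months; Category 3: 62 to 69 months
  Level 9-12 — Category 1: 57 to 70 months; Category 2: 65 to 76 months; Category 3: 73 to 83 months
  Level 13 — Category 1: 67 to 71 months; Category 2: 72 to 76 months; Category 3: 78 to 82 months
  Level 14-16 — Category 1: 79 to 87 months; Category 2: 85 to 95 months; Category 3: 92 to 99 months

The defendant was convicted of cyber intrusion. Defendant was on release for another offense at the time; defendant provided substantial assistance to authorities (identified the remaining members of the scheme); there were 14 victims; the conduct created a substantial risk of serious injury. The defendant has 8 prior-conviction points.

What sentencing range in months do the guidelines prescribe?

Base offense level for cyber intrusion: 14.
§1 applies (level before this adjustment is 14 ≥ 10, so +3): 14 + 3 = 17.
§2 applies: 17 − 3 = 14.
§3 applies: 14 + 2 = 16.
§4 applies (level before this adjustment is 16 ≥ 8, so +3): 16 + 3 = 19.
§6 does not apply.
Level 19 exceeds the maximum of 16; capped at 16.
Final offense level: 16.
Criminal history: 8 prior points → Category 2 (4-8).
Level 16 falls in the 14-16 band.
Grid: Level 14-16 × Category 2 = 85-95 months.

85-95 months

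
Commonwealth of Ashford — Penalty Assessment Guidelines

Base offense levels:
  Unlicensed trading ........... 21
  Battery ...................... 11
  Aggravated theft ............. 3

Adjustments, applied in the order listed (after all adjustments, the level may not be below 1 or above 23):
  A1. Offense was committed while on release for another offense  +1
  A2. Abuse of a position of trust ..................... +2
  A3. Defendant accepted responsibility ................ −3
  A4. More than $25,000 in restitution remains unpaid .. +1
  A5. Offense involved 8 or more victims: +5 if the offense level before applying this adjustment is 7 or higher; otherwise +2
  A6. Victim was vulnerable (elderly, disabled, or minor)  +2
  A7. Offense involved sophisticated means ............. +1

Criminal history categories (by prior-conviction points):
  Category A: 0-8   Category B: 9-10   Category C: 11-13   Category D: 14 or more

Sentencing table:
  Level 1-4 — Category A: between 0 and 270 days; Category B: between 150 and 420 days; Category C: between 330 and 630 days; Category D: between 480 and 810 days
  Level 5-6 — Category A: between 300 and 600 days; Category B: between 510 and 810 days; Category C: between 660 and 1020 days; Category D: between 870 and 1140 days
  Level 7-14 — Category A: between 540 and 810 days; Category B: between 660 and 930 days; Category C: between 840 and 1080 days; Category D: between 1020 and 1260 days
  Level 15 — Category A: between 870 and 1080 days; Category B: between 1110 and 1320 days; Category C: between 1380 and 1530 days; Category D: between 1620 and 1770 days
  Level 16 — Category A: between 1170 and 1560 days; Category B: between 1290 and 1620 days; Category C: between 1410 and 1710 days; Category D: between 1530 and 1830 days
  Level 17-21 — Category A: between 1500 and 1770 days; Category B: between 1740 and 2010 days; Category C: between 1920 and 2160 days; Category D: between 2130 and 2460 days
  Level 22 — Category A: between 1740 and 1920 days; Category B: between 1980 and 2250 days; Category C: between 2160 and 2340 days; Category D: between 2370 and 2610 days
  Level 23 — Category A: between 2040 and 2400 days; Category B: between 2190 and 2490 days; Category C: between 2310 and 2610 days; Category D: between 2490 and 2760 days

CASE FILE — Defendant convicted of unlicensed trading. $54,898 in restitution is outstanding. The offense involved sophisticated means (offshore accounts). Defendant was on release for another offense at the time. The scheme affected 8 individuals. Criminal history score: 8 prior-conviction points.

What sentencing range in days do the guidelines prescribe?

Base offense level for unlicensed trading: 21.
A1 applies: 21 + 1 = 22.
A2 does not apply.
A4 applies: 22 + 1 = 23.
A5 applies (level before this adjustment is 23 ≥ 7, so +5): 23 + 5 = 28.
A6 does not apply.
A7 applies: 28 + 1 = 29.
Level 29 exceeds the maximum of 23; capped at 23.
Final offense level: 23.
Criminal history: 8 prior points → Category A (0-8).
Level 23 falls in the 23 band.
Grid: Level 23 × Category A = 2040-2400 days.

2040-2400 days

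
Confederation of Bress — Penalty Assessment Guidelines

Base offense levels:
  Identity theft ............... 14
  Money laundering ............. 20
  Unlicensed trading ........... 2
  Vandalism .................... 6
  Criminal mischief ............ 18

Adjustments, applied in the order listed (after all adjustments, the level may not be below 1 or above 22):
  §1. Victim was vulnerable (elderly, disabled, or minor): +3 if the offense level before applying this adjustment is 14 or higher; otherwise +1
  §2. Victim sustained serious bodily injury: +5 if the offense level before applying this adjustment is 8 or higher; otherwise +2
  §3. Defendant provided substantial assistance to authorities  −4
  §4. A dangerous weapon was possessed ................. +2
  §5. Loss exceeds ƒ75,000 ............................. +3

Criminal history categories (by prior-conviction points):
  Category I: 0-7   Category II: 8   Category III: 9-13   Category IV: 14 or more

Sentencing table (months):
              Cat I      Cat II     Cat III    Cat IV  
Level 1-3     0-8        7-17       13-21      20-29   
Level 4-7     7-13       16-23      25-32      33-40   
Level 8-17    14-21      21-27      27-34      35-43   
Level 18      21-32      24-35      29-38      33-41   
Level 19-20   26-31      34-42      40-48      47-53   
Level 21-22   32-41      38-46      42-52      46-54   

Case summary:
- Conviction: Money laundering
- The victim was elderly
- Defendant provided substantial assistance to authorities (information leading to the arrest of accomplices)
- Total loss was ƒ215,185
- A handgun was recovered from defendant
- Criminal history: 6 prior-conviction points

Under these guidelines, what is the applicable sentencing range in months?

Base offense level for money laundering: 20.
§1 applies (level before this adjustment is 20 ≥ 14, so +3): 20 + 3 = 23.
§3 applies: 23 − 4 = 19.
§4 applies: 19 + 2 = 21.
§5 applies: 21 + 3 = 24.
Level 24 exceeds the maximum of 22; capped at 22.
Final offense level: 22.
Criminal history: 6 prior points → Category I (0-7).
Level 22 falls in the 21-22 band.
Grid: Level 21-22 × Category I = 32-41 months.

32-41 months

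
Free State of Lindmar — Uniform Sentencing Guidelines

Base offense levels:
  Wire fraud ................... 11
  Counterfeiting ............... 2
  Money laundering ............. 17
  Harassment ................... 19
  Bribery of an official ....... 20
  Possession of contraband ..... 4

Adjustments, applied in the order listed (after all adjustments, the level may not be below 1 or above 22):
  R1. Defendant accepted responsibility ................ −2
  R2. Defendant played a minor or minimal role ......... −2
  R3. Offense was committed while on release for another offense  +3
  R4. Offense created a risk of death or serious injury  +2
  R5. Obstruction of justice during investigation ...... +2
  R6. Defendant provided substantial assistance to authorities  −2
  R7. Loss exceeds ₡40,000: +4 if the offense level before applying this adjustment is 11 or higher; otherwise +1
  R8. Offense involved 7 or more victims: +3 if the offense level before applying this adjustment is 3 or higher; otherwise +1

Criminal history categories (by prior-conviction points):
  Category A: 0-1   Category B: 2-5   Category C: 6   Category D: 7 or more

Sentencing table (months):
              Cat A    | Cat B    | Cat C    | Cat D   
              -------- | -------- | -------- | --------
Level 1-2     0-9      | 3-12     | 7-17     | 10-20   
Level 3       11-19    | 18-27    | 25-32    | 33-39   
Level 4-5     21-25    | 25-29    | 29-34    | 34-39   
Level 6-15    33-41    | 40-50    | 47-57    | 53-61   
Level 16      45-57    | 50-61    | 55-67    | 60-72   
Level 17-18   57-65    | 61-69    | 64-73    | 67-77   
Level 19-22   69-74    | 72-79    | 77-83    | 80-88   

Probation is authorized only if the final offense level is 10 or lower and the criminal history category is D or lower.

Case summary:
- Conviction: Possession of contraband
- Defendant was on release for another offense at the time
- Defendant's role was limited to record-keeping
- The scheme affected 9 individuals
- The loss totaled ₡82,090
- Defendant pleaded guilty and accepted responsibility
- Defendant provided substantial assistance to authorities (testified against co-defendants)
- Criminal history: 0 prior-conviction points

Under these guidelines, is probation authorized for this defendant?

Yes

Base offense level for possession of contraband: 4.
R1 applies: 4 − 2 = 2.
R2 applies: 2 − 2 = 0.
R3 applies: 0 + 3 = 3.
R4 does not apply.
R6 applies: 3 − 2 = 1.
R7 applies (level before this adjustment is 1 < 11, so +1): 1 + 1 = 2.
R8 applies (level before this adjustment is 2 < 3, so +1): 2 + 1 = 3.
Final offense level: 3.
Criminal history: 0 prior points → Category A (0-1).
Level 3 falls in the 3 band.
Grid: Level 3 × Category A = 11-19 months.
Probation check: level 3 ≤ 10 and category A ≤ D → eligible.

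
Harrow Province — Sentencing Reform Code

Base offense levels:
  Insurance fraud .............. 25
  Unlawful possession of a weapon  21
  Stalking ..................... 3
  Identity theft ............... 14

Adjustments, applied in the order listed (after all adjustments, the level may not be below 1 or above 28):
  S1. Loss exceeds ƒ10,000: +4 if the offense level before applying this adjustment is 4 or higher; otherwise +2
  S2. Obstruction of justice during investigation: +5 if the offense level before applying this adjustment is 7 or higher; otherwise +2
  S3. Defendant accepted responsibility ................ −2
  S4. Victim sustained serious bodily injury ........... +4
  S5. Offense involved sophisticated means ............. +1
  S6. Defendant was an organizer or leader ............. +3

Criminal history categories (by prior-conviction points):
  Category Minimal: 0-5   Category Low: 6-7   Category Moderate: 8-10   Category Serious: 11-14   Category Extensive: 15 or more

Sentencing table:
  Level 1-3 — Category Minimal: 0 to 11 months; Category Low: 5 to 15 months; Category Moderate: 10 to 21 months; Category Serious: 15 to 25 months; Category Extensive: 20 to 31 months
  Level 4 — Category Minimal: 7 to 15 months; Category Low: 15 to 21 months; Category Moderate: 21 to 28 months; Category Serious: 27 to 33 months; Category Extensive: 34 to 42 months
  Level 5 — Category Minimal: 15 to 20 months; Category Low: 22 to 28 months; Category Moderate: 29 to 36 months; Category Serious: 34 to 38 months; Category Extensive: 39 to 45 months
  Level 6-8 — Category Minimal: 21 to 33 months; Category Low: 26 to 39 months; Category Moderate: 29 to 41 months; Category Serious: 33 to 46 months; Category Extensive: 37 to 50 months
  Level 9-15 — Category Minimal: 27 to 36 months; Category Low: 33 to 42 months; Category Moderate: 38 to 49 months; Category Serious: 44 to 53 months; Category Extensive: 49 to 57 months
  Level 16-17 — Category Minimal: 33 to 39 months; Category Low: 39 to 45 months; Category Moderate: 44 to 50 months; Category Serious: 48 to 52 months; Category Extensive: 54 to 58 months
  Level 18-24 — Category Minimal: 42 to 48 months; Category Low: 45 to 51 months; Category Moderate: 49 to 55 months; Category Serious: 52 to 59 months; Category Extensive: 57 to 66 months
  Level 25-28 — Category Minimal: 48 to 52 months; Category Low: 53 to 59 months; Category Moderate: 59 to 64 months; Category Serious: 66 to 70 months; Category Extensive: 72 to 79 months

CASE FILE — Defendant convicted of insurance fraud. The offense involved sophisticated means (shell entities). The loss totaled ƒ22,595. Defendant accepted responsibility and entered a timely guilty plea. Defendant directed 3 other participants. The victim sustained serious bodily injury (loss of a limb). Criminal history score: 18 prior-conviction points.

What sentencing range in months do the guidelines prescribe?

72-79 months

Base offense level for insurance fraud: 25.
S1 applies (level before this adjustment is 25 ≥ 4, so +4): 25 + 4 = 29.
S2 does not apply.
S3 applies: 29 − 2 = 27.
S4 applies: 27 + 4 = 31.
S5 applies: 31 + 1 = 32.
S6 applies: 32 + 3 = 35.
Level 35 exceeds the maximum of 28; capped at 28.
Final offense level: 28.
Criminal history: 18 prior points → Category Extensive (15+).
Level 28 falls in the 25-28 band.
Grid: Level 25-28 × Category Extensive = 72-79 months.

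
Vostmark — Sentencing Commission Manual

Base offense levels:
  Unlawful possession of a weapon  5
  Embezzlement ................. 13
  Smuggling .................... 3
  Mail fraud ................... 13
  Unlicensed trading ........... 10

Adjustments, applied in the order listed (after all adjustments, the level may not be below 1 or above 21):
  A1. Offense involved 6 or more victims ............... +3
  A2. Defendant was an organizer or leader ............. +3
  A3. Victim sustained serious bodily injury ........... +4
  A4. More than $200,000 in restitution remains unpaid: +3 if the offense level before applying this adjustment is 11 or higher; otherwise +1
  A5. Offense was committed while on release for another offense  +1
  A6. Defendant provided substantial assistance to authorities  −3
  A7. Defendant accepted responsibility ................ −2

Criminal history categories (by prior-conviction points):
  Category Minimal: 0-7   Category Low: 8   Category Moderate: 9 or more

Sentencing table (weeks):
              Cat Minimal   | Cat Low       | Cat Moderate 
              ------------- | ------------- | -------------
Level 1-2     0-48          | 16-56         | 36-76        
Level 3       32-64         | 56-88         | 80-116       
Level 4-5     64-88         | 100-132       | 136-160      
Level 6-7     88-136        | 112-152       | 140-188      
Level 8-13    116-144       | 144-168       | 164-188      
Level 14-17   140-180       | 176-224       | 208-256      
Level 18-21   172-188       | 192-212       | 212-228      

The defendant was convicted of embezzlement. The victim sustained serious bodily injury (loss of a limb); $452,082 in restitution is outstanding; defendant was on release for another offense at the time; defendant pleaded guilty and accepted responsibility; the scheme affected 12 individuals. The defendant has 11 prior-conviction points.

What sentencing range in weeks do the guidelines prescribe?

212-228 weeks

Base offense level for embezzlement: 13.
A1 applies: 13 + 3 = 16.
A2 does not apply.
A3 applies: 16 + 4 = 20.
A4 applies (level before this adjustment is 20 ≥ 11, so +3): 20 + 3 = 23.
A5 applies: 23 + 1 = 24.
A6 does not apply.
A7 applies: 24 − 2 = 22.
Level 22 exceeds the maximum of 21; capped at 21.
Final offense level: 21.
Criminal history: 11 prior points → Category Moderate (9+).
Level 21 falls in the 18-21 band.
Grid: Level 18-21 × Category Moderate = 212-228 weeks.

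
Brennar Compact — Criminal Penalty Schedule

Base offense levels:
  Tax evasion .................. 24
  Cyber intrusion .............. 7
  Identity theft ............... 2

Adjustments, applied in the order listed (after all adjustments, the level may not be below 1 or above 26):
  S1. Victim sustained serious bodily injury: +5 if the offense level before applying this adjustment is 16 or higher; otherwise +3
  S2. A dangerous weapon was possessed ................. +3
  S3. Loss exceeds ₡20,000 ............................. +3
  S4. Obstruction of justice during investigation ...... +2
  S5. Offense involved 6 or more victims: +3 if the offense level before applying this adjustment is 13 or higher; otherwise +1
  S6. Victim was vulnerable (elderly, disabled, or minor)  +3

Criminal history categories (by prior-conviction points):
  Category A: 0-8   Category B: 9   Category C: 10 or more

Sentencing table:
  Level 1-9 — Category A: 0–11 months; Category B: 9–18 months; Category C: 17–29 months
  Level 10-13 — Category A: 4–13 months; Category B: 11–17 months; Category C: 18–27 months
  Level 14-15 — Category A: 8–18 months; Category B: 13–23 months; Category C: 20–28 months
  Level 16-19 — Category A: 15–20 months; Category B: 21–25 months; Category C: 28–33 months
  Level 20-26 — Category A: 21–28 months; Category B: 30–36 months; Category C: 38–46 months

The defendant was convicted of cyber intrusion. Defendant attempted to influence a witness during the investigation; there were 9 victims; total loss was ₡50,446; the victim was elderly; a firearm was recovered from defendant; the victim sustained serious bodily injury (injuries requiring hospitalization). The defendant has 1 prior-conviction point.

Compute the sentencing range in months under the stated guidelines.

21-28 months

Base offense level for cyber intrusion: 7.
S1 applies (level before this adjustment is 7 < 16, so +3): 7 + 3 = 10.
S2 applies: 10 + 3 = 13.
S3 applies: 13 + 3 = 16.
S4 applies: 16 + 2 = 18.
S5 applies (level before this adjustment is 18 ≥ 13, so +3): 18 + 3 = 21.
S6 applies: 21 + 3 = 24.
Final offense level: 24.
Criminal history: 1 prior point → Category A (0-8).
Level 24 falls in the 20-26 band.
Grid: Level 20-26 × Category A = 21-28 months.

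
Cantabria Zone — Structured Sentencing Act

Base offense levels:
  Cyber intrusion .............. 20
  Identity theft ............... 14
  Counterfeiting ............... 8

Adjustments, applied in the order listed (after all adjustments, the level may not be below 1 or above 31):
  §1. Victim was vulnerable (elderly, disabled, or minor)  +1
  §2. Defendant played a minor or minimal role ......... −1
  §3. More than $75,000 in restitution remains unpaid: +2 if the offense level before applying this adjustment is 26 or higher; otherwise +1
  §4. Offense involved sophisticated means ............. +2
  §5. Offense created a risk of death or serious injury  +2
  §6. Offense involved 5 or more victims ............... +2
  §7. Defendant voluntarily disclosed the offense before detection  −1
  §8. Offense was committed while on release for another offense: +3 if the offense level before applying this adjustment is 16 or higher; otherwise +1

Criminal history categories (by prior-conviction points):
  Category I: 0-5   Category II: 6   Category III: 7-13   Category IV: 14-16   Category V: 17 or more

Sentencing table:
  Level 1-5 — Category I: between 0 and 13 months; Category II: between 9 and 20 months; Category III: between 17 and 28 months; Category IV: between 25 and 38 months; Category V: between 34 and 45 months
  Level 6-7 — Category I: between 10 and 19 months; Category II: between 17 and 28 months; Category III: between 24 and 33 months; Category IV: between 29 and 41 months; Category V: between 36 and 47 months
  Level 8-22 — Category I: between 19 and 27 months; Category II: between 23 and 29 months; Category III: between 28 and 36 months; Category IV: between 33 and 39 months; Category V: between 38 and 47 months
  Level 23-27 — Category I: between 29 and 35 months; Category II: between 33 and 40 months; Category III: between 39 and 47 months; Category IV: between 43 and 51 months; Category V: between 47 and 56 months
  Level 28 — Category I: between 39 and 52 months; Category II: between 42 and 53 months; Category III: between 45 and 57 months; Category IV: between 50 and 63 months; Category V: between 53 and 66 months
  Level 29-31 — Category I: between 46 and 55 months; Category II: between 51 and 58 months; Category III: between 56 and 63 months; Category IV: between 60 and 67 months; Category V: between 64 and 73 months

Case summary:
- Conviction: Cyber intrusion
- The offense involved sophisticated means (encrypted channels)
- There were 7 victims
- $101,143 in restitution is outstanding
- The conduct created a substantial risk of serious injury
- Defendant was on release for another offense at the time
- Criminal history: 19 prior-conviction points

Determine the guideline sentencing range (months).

Base offense level for cyber intrusion: 20.
§2 does not apply.
§3 applies (level before this adjustment is 20 < 26, so +1): 20 + 1 = 21.
§4 applies: 21 + 2 = 23.
§5 applies: 23 + 2 = 25.
§6 applies: 25 + 2 = 27.
§8 applies (level before this adjustment is 27 ≥ 16, so +3): 27 + 3 = 30.
Final offense level: 30.
Criminal history: 19 prior points → Category V (17+).
Level 30 falls in the 29-31 band.
Grid: Level 29-31 × Category V = 64-73 months.

64-73 months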